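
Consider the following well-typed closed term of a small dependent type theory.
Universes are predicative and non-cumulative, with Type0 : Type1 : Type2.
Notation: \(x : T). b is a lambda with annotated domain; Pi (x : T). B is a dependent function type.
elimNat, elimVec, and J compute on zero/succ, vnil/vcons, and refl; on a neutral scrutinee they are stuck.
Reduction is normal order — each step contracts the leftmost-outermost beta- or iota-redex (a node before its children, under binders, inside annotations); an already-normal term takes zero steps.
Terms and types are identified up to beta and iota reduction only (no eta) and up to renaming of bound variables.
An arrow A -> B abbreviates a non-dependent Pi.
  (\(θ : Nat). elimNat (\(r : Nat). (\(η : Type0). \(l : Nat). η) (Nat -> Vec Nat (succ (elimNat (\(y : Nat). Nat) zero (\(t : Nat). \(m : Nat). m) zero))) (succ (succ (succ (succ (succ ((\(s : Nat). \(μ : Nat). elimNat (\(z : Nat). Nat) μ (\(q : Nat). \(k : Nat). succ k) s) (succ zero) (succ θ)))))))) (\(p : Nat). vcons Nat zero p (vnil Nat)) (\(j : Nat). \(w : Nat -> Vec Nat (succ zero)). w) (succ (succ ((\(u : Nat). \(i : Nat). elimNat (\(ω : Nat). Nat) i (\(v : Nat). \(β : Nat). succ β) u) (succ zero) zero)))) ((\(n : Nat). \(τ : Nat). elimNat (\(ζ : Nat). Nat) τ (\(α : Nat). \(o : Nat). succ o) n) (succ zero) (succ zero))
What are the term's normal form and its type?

reduced normal form:
  \(θ : Nat). vcons Nat zero θ (vnil Nat)
type:
  Nat -> Vec Nat (succ zero)


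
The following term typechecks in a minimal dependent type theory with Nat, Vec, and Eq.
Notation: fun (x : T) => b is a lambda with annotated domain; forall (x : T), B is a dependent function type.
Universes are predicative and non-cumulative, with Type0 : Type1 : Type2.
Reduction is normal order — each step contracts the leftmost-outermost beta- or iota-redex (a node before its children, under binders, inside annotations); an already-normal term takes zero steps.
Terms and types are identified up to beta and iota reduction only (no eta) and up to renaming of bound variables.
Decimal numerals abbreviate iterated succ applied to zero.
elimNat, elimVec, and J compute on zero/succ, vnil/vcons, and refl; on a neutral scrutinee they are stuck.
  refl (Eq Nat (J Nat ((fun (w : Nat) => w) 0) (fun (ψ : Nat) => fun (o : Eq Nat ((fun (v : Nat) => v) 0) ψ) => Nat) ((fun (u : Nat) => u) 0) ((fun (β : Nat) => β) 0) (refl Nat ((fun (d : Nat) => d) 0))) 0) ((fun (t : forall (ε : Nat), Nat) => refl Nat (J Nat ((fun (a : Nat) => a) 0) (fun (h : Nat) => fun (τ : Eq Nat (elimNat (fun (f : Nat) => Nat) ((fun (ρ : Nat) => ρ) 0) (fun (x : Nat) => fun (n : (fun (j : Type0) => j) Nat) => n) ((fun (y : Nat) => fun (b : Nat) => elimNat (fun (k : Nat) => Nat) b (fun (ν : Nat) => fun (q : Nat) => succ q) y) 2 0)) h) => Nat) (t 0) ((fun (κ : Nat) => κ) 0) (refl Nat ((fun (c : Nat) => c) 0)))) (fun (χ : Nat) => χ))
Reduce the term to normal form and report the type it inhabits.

reduced normal form:
  refl (Eq Nat 0 0) (refl Nat 0)
the term's type:
  Eq (Eq Nat 0 0) (refl Nat 0) (refl Nat 0)
observation: reduction starts at a J iota-redex, and 5 normal-order steps reach the normal form.


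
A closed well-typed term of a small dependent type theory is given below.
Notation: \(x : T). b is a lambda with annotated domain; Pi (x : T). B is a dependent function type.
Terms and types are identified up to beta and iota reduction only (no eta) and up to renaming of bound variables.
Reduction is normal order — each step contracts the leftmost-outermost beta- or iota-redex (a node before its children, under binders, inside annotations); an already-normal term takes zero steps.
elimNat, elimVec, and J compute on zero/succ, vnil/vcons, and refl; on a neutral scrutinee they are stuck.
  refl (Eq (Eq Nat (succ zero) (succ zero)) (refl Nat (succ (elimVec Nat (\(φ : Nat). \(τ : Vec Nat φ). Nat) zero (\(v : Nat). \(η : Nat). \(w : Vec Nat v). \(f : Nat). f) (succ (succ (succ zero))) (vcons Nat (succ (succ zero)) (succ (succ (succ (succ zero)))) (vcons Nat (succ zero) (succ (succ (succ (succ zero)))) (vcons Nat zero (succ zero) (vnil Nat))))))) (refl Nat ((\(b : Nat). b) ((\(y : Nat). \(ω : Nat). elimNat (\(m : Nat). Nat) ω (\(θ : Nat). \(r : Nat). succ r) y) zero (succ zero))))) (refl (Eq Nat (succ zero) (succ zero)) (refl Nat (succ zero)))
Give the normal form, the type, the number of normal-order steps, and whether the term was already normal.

resulting normal form:
  refl (Eq (Eq Nat (succ zero) (succ zero)) (refl Nat (succ zero)) (refl Nat (succ zero))) (refl (Eq Nat (succ zero) (succ zero)) (refl Nat (succ zero)))
the term's type:
  Eq (Eq (Eq Nat (succ zero) (succ zero)) (refl Nat (succ zero)) (refl Nat (succ zero))) (refl (Eq Nat (succ zero) (succ zero)) (refl Nat (succ zero))) (refl (Eq Nat (succ zero) (succ zero)) (refl Nat (succ zero)))
reduction steps (normal order): 20
term was already normal: no
first contracted redex: an elimVec iota-redex


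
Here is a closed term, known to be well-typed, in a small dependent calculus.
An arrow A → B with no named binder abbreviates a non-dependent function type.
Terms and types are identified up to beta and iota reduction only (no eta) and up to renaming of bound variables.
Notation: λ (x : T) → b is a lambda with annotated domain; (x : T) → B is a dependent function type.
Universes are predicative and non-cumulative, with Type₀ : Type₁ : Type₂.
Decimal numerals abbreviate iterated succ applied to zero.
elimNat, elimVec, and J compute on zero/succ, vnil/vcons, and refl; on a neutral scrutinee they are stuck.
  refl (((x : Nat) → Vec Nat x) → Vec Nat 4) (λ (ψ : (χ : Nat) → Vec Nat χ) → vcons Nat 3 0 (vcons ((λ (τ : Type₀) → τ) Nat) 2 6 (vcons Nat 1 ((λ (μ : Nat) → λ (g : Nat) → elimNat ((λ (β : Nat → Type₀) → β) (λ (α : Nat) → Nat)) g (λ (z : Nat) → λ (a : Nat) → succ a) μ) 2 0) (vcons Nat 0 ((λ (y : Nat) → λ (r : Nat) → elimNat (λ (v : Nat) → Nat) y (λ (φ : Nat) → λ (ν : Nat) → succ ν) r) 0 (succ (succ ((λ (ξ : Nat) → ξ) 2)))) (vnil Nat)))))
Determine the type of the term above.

type:
  Eq (((x : Nat) → Vec Nat x) → Vec Nat 4) (λ (ψ : (χ : Nat) → Vec Nat χ) → vcons Nat 3 0 (vcons Nat 2 6 (vcons Nat 1 2 (vcons Nat 0 4 (vnil Nat))))) (λ (τ : (μ : Nat) → Vec Nat μ) → vcons Nat 3 0 (vcons Nat 2 6 (vcons Nat 1 2 (vcons Nat 0 4 (vnil Nat)))))


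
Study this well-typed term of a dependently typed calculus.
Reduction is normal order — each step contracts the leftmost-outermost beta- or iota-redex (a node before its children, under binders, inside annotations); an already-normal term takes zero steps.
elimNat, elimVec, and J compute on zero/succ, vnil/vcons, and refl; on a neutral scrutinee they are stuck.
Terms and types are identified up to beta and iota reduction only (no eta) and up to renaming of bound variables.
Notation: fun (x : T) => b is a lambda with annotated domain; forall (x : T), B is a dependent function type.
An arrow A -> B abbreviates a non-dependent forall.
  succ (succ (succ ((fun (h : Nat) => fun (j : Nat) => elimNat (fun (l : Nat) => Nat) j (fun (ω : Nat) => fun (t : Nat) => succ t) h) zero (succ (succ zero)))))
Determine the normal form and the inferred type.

resulting normal form:
  succ (succ (succ (succ (succ zero))))
the term's type:
  Nat


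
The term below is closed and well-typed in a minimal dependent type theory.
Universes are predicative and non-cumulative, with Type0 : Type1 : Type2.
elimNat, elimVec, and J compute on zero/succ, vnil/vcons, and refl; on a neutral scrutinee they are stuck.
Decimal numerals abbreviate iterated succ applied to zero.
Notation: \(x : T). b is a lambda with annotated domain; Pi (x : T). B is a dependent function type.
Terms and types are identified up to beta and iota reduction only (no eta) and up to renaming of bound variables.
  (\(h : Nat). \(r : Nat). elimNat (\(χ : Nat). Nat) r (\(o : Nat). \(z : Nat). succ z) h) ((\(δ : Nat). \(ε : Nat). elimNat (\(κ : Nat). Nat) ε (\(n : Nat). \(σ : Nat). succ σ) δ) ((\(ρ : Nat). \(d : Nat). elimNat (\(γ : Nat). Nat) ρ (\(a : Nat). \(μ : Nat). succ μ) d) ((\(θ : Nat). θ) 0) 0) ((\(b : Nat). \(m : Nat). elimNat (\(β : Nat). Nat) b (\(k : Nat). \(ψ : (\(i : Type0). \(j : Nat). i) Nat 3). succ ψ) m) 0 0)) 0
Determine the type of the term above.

inferred type:
  Nat


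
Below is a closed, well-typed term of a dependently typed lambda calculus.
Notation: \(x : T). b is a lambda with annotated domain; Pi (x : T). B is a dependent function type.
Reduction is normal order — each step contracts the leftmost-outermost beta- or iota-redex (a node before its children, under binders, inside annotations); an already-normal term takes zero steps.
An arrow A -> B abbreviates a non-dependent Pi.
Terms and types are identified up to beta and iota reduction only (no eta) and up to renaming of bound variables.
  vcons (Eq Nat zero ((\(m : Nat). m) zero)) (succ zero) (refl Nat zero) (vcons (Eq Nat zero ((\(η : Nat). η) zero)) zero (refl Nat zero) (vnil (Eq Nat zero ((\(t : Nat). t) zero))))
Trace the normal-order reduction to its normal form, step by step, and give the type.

reduction (normal order):
  vcons (Eq Nat zero ((\(m : Nat). m) zero)) (succ zero) (refl Nat zero) (vcons (Eq Nat zero ((\(η : Nat). η) zero)) zero (refl Nat zero) (vnil (Eq Nat zero ((\(t : Nat). t) zero))))
  ~> vcons (Eq Nat zero zero) (succ zero) (refl Nat zero) (vcons (Eq Nat zero ((\(m : Nat). m) zero)) zero (refl Nat zero) (vnil (Eq Nat zero ((\(η : Nat). η) zero))))
  ~> vcons (Eq Nat zero zero) (succ zero) (refl Nat zero) (vcons (Eq Nat zero zero) zero (refl Nat zero) (vnil (Eq Nat zero ((\(m : Nat). m) zero))))
  ~> vcons (Eq Nat zero zero) (succ zero) (refl Nat zero) (vcons (Eq Nat zero zero) zero (refl Nat zero) (vnil (Eq Nat zero zero)))
inferred type:
  Vec (Eq Nat zero zero) (succ (succ zero))


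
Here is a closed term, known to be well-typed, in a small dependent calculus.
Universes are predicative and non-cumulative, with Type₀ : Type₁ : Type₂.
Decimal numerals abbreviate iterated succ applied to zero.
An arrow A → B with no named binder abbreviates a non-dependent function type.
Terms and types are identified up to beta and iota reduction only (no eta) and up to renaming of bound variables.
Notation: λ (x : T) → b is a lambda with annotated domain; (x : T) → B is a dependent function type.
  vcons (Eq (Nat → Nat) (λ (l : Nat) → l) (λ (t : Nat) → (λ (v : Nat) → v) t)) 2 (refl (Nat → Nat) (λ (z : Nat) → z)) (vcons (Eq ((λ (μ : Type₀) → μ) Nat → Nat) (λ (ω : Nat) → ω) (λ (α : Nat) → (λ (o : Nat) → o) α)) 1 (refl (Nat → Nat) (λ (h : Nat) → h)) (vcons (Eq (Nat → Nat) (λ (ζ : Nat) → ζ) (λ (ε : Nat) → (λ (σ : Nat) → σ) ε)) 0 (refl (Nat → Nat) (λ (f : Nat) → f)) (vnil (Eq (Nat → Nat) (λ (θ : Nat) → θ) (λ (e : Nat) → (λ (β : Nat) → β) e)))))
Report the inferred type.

type:
  Vec (Eq (Nat → Nat) (λ (l : Nat) → l) (λ (t : Nat) → t)) 3


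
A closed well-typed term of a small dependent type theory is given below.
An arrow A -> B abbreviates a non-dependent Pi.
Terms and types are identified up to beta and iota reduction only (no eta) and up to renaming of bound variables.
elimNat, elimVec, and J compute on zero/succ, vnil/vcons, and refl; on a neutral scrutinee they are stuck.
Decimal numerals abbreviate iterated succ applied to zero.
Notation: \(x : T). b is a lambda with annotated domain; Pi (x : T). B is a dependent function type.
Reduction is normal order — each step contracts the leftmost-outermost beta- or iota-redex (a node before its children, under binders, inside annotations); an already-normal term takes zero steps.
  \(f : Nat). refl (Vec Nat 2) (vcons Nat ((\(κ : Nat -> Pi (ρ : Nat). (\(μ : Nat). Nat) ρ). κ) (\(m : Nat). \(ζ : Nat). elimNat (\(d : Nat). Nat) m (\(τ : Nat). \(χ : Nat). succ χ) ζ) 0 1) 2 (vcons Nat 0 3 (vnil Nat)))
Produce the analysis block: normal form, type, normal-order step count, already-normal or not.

normal form:
  \(f : Nat). refl (Vec Nat 2) (vcons Nat 1 2 (vcons Nat 0 3 (vnil Nat)))
inferred type:
  Nat -> Eq (Vec Nat 2) (vcons Nat 1 2 (vcons Nat 0 3 (vnil Nat))) (vcons Nat 1 2 (vcons Nat 0 3 (vnil Nat)))
steps to reach normal form (normal order): 7
started in normal form: no
first contracted redex: a beta-redex


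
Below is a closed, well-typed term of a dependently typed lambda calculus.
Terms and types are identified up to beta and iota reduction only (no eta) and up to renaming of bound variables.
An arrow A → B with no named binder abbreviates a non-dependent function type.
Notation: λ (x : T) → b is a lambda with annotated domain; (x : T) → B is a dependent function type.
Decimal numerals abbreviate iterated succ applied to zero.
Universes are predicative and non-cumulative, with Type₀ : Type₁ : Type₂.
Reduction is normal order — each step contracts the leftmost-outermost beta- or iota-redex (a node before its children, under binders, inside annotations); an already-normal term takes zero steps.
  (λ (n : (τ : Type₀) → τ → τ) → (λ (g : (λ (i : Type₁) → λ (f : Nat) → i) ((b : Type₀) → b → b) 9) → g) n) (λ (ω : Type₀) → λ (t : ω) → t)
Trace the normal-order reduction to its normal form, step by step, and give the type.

reduction (normal order):
  (λ (n : (τ : Type₀) → τ → τ) → (λ (g : (λ (i : Type₁) → λ (f : Nat) → i) ((b : Type₀) → b → b) 9) → g) n) (λ (ω : Type₀) → λ (t : ω) → t)
  ~> (λ (n : (λ (τ : Type₁) → λ (g : Nat) → τ) ((i : Type₀) → i → i) 9) → n) (λ (f : Type₀) → λ (b : f) → b)
  ~> λ (n : Type₀) → λ (τ : n) → τ
inferred type:
  (n : Type₀) → n → n


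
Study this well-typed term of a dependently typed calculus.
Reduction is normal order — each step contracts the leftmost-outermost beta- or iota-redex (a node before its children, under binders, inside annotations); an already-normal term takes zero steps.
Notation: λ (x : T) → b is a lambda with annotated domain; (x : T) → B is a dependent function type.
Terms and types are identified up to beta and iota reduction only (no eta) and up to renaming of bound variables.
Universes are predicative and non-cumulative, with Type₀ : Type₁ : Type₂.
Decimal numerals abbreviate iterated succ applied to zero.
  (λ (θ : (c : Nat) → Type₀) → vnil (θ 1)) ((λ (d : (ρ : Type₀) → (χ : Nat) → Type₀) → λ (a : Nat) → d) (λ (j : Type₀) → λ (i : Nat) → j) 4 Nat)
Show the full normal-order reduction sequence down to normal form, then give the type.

reduction (normal order):
  (λ (θ : (c : Nat) → Type₀) → vnil (θ 1)) ((λ (d : (ρ : Type₀) → (χ : Nat) → Type₀) → λ (a : Nat) → d) (λ (j : Type₀) → λ (i : Nat) → j) 4 Nat)
  ~> vnil ((λ (θ : (c : Type₀) → (d : Nat) → Type₀) → λ (ρ : Nat) → θ) (λ (χ : Type₀) → λ (a : Nat) → χ) 4 Nat 1)
  ~> vnil ((λ (θ : Nat) → λ (c : Type₀) → λ (d : Nat) → c) 4 Nat 1)
  ~> vnil ((λ (θ : Type₀) → λ (c : Nat) → θ) Nat 1)
  ~> vnil ((λ (θ : Nat) → Nat) 1)
  ~> vnil Nat
inferred type:
  Vec Nat 0


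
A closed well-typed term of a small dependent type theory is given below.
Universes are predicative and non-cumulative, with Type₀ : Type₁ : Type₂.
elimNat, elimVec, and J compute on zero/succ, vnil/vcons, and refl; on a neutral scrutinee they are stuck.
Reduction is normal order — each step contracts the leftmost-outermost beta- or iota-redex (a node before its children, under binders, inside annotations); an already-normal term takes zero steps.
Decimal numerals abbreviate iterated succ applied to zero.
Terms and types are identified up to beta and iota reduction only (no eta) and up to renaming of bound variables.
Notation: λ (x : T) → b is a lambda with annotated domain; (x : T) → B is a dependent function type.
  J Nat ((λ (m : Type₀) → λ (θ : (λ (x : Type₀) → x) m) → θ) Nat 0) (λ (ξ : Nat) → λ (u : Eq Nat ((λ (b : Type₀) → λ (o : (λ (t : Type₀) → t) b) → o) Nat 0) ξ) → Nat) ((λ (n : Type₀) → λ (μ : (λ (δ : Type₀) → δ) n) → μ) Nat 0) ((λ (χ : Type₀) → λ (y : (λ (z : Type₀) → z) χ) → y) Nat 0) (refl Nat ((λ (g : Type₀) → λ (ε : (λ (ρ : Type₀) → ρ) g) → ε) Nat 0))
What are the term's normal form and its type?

reduced normal form:
  0
inferred type:
  Nat


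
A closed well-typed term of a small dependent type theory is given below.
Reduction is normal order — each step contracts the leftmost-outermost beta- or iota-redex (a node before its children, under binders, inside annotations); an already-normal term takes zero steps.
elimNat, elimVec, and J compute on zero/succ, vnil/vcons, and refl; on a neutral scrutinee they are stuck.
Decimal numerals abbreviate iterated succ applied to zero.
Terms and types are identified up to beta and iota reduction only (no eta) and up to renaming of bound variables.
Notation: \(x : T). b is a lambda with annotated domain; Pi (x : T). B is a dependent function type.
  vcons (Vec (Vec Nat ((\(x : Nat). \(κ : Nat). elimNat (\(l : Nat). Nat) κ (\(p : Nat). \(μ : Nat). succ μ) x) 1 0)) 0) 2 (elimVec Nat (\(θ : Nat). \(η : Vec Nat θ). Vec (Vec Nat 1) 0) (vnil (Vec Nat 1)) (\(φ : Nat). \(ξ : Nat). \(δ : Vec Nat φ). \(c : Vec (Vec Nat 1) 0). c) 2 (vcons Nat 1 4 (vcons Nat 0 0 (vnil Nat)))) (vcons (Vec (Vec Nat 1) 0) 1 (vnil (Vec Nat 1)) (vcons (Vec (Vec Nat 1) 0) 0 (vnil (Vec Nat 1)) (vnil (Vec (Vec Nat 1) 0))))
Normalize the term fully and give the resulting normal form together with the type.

resulting normal form:
  vcons (Vec (Vec Nat 1) 0) 2 (vnil (Vec Nat 1)) (vcons (Vec (Vec Nat 1) 0) 1 (vnil (Vec Nat 1)) (vcons (Vec (Vec Nat 1) 0) 0 (vnil (Vec Nat 1)) (vnil (Vec (Vec Nat 1) 0))))
type:
  Vec (Vec (Vec Nat 1) 0) 3
observation: the leftmost-outermost redex is a beta-redex, and normalization takes 17 steps.


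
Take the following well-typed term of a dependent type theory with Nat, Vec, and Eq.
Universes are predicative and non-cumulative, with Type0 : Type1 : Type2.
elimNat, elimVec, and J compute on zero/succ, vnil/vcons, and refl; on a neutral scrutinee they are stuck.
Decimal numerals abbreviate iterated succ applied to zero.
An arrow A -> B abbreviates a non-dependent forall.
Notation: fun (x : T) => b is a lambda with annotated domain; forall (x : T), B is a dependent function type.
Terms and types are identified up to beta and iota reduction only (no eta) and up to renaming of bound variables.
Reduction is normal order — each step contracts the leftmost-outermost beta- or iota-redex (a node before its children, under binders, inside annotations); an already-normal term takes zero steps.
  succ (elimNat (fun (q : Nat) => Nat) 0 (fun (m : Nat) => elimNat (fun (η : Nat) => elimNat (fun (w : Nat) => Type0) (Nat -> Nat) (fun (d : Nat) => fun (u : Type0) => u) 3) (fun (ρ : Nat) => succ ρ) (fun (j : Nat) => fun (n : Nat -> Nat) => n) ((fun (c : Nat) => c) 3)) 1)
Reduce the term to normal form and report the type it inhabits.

resulting normal form:
  2
type:
  Nat


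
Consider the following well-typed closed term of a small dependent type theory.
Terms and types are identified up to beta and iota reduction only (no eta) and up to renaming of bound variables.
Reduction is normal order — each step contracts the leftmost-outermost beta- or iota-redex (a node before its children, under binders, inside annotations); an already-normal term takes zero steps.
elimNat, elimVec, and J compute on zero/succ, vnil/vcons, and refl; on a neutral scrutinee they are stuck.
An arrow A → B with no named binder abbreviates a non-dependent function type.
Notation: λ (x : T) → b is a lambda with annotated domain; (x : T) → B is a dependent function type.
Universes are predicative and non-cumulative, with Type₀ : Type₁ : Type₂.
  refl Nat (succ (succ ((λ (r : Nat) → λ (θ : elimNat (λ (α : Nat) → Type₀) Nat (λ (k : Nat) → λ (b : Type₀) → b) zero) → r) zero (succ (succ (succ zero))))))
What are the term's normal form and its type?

resulting normal form:
  refl Nat (succ (succ zero))
the term's type:
  Eq Nat (succ (succ zero)) (succ (succ zero))


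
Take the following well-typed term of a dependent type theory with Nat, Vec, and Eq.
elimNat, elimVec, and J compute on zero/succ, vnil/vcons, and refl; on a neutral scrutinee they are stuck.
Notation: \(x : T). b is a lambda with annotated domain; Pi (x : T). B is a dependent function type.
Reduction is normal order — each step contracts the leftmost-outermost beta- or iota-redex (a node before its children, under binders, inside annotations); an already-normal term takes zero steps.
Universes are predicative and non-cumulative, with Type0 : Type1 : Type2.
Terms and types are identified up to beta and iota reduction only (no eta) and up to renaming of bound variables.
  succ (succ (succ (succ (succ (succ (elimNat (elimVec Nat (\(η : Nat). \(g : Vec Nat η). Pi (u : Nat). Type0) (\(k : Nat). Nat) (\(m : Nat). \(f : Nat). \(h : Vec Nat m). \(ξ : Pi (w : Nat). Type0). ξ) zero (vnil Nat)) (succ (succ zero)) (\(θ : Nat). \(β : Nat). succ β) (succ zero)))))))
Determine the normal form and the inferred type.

resulting normal form:
  succ (succ (succ (succ (succ (succ (succ (succ (succ zero))))))))
the term's type:
  Nat


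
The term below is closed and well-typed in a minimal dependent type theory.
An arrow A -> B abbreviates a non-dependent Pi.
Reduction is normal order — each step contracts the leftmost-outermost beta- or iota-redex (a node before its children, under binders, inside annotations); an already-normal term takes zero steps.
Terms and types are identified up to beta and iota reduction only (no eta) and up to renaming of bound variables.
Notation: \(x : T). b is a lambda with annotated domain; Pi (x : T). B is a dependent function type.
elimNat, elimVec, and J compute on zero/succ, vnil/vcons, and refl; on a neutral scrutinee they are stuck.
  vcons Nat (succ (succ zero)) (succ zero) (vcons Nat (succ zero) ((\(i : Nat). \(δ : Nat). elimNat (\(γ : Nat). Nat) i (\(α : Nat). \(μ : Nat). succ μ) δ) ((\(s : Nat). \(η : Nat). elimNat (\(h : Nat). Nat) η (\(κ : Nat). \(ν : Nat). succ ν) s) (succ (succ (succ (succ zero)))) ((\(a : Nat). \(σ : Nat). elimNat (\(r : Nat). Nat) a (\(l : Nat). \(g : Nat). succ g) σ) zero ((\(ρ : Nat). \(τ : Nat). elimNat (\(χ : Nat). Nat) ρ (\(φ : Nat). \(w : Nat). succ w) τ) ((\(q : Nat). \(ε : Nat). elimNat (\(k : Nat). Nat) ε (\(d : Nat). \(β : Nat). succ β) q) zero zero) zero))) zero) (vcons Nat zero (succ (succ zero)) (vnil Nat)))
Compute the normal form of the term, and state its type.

normal form:
  vcons Nat (succ (succ zero)) (succ zero) (vcons Nat (succ zero) (succ (succ (succ (succ zero)))) (vcons Nat zero (succ (succ zero)) (vnil Nat)))
inferred type:
  Vec Nat (succ (succ (succ zero)))


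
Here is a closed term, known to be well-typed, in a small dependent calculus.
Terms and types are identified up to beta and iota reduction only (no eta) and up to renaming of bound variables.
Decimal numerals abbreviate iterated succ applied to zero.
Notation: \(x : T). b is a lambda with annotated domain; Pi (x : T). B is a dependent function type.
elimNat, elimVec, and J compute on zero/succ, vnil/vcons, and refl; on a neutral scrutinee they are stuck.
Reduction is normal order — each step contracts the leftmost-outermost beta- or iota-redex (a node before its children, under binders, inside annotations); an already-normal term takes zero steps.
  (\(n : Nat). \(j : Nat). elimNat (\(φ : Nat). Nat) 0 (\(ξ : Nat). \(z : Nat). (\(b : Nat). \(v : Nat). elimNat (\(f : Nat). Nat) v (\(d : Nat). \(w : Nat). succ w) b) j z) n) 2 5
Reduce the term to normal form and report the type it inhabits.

resulting normal form:
  10
type:
  Nat
observation: the leftmost-outermost redex is a beta-redex, and normalization takes 45 steps.


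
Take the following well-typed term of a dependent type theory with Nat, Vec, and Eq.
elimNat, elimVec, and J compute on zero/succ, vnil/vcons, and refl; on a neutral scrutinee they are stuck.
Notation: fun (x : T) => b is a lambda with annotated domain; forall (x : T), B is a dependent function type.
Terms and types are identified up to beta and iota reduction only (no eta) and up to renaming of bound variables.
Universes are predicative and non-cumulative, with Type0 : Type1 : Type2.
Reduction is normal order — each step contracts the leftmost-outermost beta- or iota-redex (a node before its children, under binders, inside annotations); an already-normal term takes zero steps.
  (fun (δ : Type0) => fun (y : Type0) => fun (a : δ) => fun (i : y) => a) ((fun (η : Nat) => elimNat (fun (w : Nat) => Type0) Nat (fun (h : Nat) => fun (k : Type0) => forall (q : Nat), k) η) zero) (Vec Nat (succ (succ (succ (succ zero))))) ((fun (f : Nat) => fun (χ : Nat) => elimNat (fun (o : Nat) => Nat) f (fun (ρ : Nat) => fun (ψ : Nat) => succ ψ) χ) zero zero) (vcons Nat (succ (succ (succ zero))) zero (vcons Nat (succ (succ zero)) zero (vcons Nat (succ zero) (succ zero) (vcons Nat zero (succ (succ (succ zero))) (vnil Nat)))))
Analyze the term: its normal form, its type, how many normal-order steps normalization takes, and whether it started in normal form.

reduced normal form:
  zero
type:
  Nat
normal-order step count: 7
term was already normal: no
first redex: a beta-redex


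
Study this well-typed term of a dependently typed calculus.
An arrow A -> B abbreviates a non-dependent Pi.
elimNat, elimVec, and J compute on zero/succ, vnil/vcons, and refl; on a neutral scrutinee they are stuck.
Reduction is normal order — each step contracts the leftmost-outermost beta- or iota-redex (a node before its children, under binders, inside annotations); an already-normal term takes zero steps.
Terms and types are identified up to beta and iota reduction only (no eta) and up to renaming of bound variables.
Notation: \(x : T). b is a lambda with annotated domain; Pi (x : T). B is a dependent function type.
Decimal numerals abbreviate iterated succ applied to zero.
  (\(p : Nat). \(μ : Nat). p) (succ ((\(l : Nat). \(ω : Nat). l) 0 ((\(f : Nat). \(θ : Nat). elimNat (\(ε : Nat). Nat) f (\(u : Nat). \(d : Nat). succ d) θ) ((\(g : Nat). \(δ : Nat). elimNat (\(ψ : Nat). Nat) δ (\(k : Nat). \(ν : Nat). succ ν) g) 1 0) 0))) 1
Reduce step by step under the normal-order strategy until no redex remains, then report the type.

reduction (normal order):
  (\(p : Nat). \(μ : Nat). p) (succ ((\(l : Nat). \(ω : Nat). l) 0 ((\(f : Nat). \(θ : Nat). elimNat (\(ε : Nat). Nat) f (\(u : Nat). \(d : Nat). succ d) θ) ((\(g : Nat). \(δ : Nat). elimNat (\(ψ : Nat). Nat) δ (\(k : Nat). \(ν : Nat). succ ν) g) 1 0) 0))) 1
  ~> (\(p : Nat). succ ((\(μ : Nat). \(l : Nat). μ) 0 ((\(ω : Nat). \(f : Nat). elimNat (\(θ : Nat). Nat) ω (\(ε : Nat). \(u : Nat). succ u) f) ((\(d : Nat). \(g : Nat). elimNat (\(δ : Nat). Nat) g (\(ψ : Nat). \(k : Nat). succ k) d) 1 0) 0))) 1
  ~> succ ((\(p : Nat). \(μ : Nat). p) 0 ((\(l : Nat). \(ω : Nat). elimNat (\(f : Nat). Nat) l (\(θ : Nat). \(ε : Nat). succ ε) ω) ((\(u : Nat). \(d : Nat). elimNat (\(g : Nat). Nat) d (\(δ : Nat). \(ψ : Nat). succ ψ) u) 1 0) 0))
  ~> succ ((\(p : Nat). 0) ((\(μ : Nat). \(l : Nat). elimNat (\(ω : Nat). Nat) μ (\(f : Nat). \(θ : Nat). succ θ) l) ((\(ε : Nat). \(u : Nat). elimNat (\(d : Nat). Nat) u (\(g : Nat). \(δ : Nat). succ δ) ε) 1 0) 0))
  ~> 1
inferred type:
  Nat


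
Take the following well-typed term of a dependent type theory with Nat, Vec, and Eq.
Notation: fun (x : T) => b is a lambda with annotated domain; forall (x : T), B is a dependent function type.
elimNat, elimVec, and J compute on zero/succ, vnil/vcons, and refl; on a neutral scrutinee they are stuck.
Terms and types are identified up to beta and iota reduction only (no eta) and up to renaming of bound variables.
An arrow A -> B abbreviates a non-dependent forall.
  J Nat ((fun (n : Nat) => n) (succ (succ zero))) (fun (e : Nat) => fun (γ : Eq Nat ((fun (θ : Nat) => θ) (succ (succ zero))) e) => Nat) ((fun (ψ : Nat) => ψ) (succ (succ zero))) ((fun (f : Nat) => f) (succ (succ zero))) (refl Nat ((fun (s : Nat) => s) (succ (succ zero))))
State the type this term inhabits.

type:
  Nat


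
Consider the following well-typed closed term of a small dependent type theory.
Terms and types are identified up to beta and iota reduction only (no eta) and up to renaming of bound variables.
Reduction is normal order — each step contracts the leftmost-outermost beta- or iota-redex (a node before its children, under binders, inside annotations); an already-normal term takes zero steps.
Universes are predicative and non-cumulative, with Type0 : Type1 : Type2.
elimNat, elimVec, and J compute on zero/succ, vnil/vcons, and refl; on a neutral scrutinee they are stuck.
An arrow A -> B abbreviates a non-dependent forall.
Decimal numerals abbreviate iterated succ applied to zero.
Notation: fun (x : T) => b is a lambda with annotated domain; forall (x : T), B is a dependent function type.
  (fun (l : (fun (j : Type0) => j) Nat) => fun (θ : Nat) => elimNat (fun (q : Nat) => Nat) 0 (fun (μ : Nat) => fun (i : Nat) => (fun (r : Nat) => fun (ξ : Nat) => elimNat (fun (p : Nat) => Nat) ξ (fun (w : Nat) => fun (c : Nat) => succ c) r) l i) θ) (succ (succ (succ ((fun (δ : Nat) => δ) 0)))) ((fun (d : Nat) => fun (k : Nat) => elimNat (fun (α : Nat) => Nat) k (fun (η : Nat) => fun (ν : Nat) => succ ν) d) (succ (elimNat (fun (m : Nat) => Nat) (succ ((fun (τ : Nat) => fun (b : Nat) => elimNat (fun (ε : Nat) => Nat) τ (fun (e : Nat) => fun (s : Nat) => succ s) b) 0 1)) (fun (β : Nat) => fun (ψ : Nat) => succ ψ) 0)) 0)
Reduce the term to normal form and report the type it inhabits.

normal form:
  9
inferred type:
  Nat
observation: 44 normal-order steps separate the term from its normal form.


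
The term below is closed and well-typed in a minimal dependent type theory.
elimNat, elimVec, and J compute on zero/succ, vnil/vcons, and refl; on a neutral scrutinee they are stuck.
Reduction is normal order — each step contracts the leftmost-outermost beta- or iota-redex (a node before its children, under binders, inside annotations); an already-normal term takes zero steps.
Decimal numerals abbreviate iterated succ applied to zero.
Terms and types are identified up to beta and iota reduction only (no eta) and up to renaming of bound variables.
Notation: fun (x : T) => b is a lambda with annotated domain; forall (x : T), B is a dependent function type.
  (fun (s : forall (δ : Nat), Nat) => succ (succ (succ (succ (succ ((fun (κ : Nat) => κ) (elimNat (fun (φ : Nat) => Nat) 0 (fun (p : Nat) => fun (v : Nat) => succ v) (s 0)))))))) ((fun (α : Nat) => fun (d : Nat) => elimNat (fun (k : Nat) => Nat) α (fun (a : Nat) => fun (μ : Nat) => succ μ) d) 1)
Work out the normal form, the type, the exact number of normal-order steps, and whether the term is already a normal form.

resulting normal form:
  6
inferred type:
  Nat
reduction steps (normal order): 9
started in normal form: no
first contracted redex: a beta-redex


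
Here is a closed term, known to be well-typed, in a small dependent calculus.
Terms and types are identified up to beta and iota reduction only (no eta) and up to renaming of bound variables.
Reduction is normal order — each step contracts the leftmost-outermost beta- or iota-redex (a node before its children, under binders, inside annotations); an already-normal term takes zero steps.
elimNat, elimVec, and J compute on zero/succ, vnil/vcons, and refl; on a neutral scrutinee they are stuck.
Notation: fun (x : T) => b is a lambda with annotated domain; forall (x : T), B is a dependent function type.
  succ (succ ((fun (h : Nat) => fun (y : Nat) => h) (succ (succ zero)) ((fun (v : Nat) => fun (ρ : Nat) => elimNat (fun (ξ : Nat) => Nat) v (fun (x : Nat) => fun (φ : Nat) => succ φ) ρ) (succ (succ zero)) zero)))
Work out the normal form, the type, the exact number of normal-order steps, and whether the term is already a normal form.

reduced normal form:
  succ (succ (succ (succ zero)))
the term's type:
  Nat
normal-order step count: 2
already normal: no
first contracted redex: a beta-redex


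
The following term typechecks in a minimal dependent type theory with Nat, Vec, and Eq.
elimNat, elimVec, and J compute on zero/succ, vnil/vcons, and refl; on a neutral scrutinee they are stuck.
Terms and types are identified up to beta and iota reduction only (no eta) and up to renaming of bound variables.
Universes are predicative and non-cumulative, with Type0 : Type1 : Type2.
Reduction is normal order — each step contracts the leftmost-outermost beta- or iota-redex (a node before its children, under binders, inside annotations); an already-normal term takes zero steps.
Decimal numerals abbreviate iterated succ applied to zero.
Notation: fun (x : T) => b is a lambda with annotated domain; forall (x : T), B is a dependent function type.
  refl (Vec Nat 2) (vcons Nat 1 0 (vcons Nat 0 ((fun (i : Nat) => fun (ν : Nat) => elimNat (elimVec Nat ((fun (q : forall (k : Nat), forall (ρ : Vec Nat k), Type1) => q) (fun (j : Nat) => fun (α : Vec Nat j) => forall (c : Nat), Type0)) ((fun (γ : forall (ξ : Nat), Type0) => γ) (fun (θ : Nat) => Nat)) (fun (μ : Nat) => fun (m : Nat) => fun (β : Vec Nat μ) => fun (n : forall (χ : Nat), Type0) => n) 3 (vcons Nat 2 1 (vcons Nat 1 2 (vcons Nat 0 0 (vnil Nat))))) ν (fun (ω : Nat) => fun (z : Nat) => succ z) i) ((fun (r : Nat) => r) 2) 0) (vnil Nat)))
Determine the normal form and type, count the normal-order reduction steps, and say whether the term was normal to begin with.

reduced normal form:
  refl (Vec Nat 2) (vcons Nat 1 0 (vcons Nat 0 2 (vnil Nat)))
inferred type:
  Eq (Vec Nat 2) (vcons Nat 1 0 (vcons Nat 0 2 (vnil Nat))) (vcons Nat 1 0 (vcons Nat 0 2 (vnil Nat)))
steps to reach normal form (normal order): 27
already normal: no
first redex: a beta-redex


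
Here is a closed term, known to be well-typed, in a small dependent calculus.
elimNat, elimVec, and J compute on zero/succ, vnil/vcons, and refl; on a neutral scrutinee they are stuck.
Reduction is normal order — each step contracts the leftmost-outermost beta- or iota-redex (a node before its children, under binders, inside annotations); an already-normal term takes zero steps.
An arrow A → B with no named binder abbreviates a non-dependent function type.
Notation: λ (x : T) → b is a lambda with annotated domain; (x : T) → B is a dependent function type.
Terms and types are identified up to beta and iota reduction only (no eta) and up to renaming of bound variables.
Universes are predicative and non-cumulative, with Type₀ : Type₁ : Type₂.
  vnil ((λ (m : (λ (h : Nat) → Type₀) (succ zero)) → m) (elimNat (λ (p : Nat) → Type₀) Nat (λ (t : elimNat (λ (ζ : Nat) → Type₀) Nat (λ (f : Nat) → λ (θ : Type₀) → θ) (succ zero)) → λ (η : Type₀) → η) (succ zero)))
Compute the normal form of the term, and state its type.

reduced normal form:
  vnil Nat
inferred type:
  Vec Nat zero
observation: the leftmost-outermost redex is a beta-redex, and normalization takes 5 steps.


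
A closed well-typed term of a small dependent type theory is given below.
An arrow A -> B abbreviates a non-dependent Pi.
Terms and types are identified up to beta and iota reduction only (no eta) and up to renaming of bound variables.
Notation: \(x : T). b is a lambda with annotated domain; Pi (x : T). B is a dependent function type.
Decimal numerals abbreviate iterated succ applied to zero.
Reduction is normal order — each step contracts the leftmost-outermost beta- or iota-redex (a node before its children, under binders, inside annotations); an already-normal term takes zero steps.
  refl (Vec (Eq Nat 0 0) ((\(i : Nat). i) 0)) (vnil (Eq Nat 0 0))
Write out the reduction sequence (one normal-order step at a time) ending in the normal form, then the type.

normal-order reduction:
  refl (Vec (Eq Nat 0 0) ((\(i : Nat). i) 0)) (vnil (Eq Nat 0 0))
  ~> refl (Vec (Eq Nat 0 0) 0) (vnil (Eq Nat 0 0))
type:
  Eq (Vec (Eq Nat 0 0) 0) (vnil (Eq Nat 0 0)) (vnil (Eq Nat 0 0))


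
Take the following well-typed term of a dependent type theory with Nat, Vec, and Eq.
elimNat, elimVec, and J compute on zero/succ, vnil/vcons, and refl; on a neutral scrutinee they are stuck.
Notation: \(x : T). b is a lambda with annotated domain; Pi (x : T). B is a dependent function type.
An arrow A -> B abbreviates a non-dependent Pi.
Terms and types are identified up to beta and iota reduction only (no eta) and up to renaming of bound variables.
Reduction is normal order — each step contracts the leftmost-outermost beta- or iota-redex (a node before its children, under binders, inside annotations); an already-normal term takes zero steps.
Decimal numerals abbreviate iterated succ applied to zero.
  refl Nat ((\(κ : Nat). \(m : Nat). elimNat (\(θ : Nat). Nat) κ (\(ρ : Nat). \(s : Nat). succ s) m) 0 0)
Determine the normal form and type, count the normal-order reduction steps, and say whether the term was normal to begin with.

reduced normal form:
  refl Nat 0
the term's type:
  Eq Nat 0 0
normal-order step count: 3
already normal: no
first redex: a beta-redex


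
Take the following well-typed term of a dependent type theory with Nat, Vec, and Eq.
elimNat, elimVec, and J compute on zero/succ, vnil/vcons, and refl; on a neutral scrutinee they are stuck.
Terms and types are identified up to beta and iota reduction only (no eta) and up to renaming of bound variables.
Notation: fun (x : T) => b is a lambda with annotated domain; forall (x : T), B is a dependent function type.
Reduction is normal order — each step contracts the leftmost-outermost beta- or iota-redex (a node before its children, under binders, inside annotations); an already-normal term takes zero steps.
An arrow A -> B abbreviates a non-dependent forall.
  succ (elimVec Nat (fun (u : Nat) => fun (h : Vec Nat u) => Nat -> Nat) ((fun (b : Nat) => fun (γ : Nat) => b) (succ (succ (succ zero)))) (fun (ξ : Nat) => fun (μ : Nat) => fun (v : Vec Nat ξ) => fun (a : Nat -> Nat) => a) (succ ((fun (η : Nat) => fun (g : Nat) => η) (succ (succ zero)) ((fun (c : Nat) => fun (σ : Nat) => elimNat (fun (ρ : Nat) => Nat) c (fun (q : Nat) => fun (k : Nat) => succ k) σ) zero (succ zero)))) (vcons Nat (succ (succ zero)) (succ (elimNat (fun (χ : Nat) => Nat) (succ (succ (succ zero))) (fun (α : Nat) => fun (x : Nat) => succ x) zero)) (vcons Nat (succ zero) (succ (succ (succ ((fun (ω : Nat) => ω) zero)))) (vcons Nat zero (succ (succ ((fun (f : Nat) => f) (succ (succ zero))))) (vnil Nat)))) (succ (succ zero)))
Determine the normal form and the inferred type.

normal form:
  succ (succ (succ (succ zero)))
type:
  Nat
observation: 18 normal-order steps separate the term from its normal form.


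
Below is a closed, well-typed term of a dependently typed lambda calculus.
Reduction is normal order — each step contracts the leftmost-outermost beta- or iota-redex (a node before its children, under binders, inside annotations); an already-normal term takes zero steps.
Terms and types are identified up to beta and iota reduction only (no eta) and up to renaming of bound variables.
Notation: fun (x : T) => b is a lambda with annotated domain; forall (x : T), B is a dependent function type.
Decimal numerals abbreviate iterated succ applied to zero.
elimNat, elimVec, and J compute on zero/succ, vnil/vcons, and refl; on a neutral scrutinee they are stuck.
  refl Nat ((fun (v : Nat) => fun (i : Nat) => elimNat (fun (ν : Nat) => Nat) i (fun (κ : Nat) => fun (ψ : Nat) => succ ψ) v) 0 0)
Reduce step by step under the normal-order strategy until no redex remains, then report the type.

normal-order reduction sequence:
  refl Nat ((fun (v : Nat) => fun (i : Nat) => elimNat (fun (ν : Nat) => Nat) i (fun (κ : Nat) => fun (ψ : Nat) => succ ψ) v) 0 0)
  ~> refl Nat ((fun (v : Nat) => elimNat (fun (i : Nat) => Nat) v (fun (ν : Nat) => fun (κ : Nat) => succ κ) 0) 0)
  ~> refl Nat (elimNat (fun (v : Nat) => Nat) 0 (fun (i : Nat) => fun (ν : Nat) => succ ν) 0)
  ~> refl Nat 0
type:
  Eq Nat 0 0
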